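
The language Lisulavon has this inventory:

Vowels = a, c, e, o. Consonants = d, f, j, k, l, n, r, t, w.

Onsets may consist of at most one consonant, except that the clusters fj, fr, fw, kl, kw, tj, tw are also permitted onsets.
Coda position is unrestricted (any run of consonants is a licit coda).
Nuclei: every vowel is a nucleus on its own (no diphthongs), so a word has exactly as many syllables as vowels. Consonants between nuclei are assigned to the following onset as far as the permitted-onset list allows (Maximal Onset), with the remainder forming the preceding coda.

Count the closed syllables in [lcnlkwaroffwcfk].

Vowels present: c, a, o, c; each is a nucleus, giving 4 syllables.
/c…a/ gap (V1→V2): /nlkw/ — longest licit onset from the right is /kw/, leaving /nl/ as coda.
/a…o/ gap (V2→V3): /r/ → onset of the next syllable (single consonants are always licit onsets).
/o…c/ gap (V3→V4): /ffw/ — longest licit onset from the right is /fw/, leaving /f/ as coda.
So the parse is lcnl.kwa.rof.fwcfk.
Classifying each syllable: /lcnl/ (closed), /kwa/ (open), /rof/ (closed), /fwcfk/ (closed).
Closed syllables: 3.

3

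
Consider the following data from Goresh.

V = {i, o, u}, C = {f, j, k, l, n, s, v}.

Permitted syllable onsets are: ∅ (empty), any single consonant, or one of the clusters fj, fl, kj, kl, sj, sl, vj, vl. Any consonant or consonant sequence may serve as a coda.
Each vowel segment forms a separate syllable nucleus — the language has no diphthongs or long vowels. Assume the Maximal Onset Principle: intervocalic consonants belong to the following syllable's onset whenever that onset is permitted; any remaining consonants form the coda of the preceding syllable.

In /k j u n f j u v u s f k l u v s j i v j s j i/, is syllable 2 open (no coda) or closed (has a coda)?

open

The vowels are u, u, u, u, i, i — 6 nuclei, so 6 syllables.
Between /u/ (V1) and /u/ (V2): /nfj/; trying suffixes from longest down, /fj/ is the first permitted one, so coda /n/ | onset /fj/.
Between /u/ (V2) and /u/ (V3): just /v/ — single C goes to the following onset.
Between /u/ (V3) and /u/ (V4): /sfkl/; trying suffixes from longest down, /kl/ is the first permitted one, so coda /sf/ | onset /kl/.
Between /u/ (V4) and /i/ (V5): cluster /vsj/ — the longest permitted-onset suffix is /sj/; onset = /sj/, preceding coda = /v/.
Between /i/ (V5) and /i/ (V6): /vjsj/ — longest licit onset from the right is /sj/, leaving /vj/ as coda.
Result: kjun.fju.vusf.kluv.sjivj.sji.
Syllable 2 is /fju/; it ends in its nucleus with no coda, so it is open.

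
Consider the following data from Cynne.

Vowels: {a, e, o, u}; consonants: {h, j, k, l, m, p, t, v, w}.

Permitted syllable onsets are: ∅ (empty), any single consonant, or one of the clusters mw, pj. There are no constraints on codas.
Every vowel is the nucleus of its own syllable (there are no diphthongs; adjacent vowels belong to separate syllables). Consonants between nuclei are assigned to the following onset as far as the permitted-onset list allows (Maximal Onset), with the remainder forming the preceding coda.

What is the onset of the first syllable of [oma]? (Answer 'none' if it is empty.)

none

The vowels are o, a — 2 nuclei, so 2 syllables.
σ1/σ2 boundary: /m/ → onset of the next syllable (single consonants are always licit onsets).
Result: o.ma.
Syllable 1 is /o/: onset ∅, nucleus /o/, coda ∅.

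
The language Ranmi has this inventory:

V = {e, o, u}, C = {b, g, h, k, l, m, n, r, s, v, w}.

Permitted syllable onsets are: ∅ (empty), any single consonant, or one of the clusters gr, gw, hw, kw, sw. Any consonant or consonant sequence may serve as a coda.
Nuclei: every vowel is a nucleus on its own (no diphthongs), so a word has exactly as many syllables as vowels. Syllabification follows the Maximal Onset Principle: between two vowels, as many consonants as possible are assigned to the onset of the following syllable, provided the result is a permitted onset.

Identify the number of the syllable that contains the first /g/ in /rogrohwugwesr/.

2

Nuclei (vowels): o, o, u, e → 4 syllables.
V1 /o/ – V2 /o/: /gr/ is a licit onset in full, so it all attaches to the next syllable.
V2 /o/ – V3 /u/: /hw/ — entire cluster is a permitted onset → onset /hw/, coda ∅.
V3 /u/ – V4 /e/: cluster /gw/ — /gw/ is itself a permitted onset, so the whole cluster goes right; preceding coda = ∅.
So the parse is ro.gro.hwu.gwesr.
The first /g/ is in the onset of syllable 2 (/gro/).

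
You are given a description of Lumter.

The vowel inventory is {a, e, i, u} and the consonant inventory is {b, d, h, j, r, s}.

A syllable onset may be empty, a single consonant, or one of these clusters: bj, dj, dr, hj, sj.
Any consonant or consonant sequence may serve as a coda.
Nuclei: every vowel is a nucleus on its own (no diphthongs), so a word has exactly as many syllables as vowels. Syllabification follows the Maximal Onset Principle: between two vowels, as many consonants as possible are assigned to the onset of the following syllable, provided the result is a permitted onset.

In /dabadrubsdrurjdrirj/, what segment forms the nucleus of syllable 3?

Vowels present: a, a, u, u, i; each is a nucleus, giving 5 syllables.
The third nucleus (vowel 3 from the left) is /u/.

u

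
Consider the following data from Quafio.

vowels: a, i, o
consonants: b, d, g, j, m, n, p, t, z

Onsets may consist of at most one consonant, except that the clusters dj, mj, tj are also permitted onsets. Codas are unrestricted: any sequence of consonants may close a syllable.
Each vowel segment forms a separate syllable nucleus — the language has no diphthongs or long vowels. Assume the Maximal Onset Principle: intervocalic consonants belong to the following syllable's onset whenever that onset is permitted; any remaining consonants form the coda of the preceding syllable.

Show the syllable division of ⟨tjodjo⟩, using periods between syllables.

tjo.djo

Vowels present: o, o; each is a nucleus, giving 2 syllables.
/o…o/ gap (V1→V2): /dj/ — entire cluster is a permitted onset → onset /dj/, coda ∅.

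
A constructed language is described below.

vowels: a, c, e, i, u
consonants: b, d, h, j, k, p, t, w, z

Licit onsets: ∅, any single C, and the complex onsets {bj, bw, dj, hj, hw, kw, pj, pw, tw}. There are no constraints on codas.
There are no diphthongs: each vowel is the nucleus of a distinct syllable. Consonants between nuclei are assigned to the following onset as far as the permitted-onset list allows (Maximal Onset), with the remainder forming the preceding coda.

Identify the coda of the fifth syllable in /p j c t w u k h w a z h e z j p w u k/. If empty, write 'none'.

Nuclei (vowels): c, u, a, e, u → 5 syllables.
V1 /c/ – V2 /u/: cluster /tw/ — /tw/ is itself a permitted onset, so the whole cluster goes right; preceding coda = ∅.
V2 /u/ – V3 /a/: /khw/; trying suffixes from longest down, /hw/ is the first permitted one, so coda /k/ | onset /hw/.
V3 /a/ – V4 /e/: /zh/ — longest licit onset from the right is /h/, leaving /z/ as coda.
V4 /e/ – V5 /u/: /zjpw/ splits as /zj/ + /pw/ (/pw/ is the longest suffix that is a licit onset).
Putting it together: pjc.twuk.hwaz.hezj.pwuk.
Syllable 5 is /pwuk/: onset /pw/, nucleus /u/, coda /k/.

k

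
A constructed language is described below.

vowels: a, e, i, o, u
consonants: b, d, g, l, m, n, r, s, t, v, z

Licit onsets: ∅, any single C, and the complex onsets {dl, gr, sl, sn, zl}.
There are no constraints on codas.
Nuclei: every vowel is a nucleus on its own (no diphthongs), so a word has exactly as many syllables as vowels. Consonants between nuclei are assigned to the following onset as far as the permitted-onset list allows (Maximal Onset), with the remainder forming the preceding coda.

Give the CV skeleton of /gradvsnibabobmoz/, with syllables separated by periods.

CCVCC.CCV.CV.CVC.CVC

The vowels are a, i, a, o, o — 5 nuclei, so 5 syllables.
Between /a/ (V1) and /i/ (V2): /dvsn/ — longest licit onset from the right is /sn/, leaving /dv/ as coda.
Between /i/ (V2) and /a/ (V3): /b/ → onset of the next syllable (single consonants are always licit onsets).
Between /a/ (V3) and /o/ (V4): /b/ is a single consonant, so it becomes the next onset.
Between /o/ (V4) and /o/ (V5): /bm/ — longest licit onset from the right is /m/, leaving /b/ as coda.
So the parse is gradv.sni.ba.bob.moz.
Mapping each syllable to C/V: /gradv/ → CCVCC, /sni/ → CCV, /ba/ → CV, /bob/ → CVC, /moz/ → CVC.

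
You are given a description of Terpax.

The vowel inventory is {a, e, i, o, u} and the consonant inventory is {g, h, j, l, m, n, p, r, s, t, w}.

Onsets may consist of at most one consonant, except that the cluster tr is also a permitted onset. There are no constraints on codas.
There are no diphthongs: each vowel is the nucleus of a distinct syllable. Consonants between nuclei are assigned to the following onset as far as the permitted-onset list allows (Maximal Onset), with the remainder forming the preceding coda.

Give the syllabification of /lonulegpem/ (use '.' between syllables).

lo.nu.leg.pem

Vowels present: o, u, e, e; each is a nucleus, giving 4 syllables.
Between /o/ (V1) and /u/ (V2): /n/ → onset of the next syllable (single consonants are always licit onsets).
Between /u/ (V2) and /e/ (V3): /l/ → onset of the next syllable (single consonants are always licit onsets).
Between /e/ (V3) and /e/ (V4): /gp/; trying suffixes from longest down, /p/ is the first permitted one, so coda /g/ | onset /p/.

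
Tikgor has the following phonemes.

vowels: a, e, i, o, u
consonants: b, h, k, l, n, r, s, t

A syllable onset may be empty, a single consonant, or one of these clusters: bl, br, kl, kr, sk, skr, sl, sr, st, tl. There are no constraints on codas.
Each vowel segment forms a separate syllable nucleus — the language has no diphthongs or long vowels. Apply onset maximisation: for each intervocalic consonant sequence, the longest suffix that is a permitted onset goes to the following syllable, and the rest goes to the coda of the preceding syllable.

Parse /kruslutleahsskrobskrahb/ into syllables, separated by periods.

The vowels are u, u, e, a, o, a — 6 nuclei, so 6 syllables.
V1 /u/ – V2 /u/: /sl/ — entire cluster is a permitted onset → onset /sl/, coda ∅.
V2 /u/ – V3 /e/: cluster /tl/ — /tl/ is itself a permitted onset, so the whole cluster goes right; preceding coda = ∅.
V3 /e/ – V4 /a/: no consonants, so the boundary falls immediately after /e/.
V4 /a/ – V5 /o/: /hsskr/ splits as /hs/ + /skr/ (/skr/ is the longest suffix that is a licit onset).
V5 /o/ – V6 /a/: /bskr/; trying suffixes from longest down, /skr/ is the first permitted one, so coda /b/ | onset /skr/.

kru.slu.tle.ahs.skrob.skrahb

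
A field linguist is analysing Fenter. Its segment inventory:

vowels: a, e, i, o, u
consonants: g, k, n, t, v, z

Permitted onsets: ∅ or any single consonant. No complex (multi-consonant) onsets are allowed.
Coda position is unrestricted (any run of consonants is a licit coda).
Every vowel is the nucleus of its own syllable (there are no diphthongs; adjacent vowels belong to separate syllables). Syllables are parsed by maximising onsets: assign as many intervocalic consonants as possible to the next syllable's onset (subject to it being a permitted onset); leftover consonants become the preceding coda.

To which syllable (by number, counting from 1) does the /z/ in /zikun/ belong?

Vowels present: i, u; each is a nucleus, giving 2 syllables.
/i…u/ gap (V1→V2): /k/ is a single consonant, so it becomes the next onset.
So the parse is zi.kun.
The /z/ is in the onset of syllable 1 (/zi/).

1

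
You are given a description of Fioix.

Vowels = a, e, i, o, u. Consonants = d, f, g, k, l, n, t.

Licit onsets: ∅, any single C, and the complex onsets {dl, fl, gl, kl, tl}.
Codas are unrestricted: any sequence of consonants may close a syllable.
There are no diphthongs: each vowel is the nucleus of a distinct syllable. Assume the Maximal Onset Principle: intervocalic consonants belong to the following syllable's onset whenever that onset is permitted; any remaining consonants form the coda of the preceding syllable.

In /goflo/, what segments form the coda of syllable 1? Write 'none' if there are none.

Vowels present: o, o; each is a nucleus, giving 2 syllables.
Between /o/ (V1) and /o/ (V2): /fl/ — entire cluster is a permitted onset → onset /fl/, coda ∅.
So the parse is go.flo.
Syllable 1 is /go/: onset /g/, nucleus /o/, coda ∅.

none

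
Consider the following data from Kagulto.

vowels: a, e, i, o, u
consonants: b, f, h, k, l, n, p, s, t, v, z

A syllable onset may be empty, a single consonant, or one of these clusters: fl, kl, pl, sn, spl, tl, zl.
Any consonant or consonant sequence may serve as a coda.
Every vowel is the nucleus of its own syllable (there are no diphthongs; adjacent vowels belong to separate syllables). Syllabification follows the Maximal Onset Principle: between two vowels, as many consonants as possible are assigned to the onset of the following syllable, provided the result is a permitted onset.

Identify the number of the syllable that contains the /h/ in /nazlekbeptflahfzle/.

Vowels present: a, e, e, a, e; each is a nucleus, giving 5 syllables.
σ1/σ2 boundary: cluster /zl/ — /zl/ is itself a permitted onset, so the whole cluster goes right; preceding coda = ∅.
σ2/σ3 boundary: /kb/ splits as /k/ + /b/ (/b/ is the longest suffix that is a licit onset).
σ3/σ4 boundary: /ptfl/ — longest licit onset from the right is /fl/, leaving /pt/ as coda.
σ4/σ5 boundary: cluster /hfzl/ — the longest permitted-onset suffix is /zl/; onset = /zl/, preceding coda = /hf/.
Putting it together: na.zlek.bept.flahf.zle.
The /h/ is in the coda of syllable 4 (/flahf/).

4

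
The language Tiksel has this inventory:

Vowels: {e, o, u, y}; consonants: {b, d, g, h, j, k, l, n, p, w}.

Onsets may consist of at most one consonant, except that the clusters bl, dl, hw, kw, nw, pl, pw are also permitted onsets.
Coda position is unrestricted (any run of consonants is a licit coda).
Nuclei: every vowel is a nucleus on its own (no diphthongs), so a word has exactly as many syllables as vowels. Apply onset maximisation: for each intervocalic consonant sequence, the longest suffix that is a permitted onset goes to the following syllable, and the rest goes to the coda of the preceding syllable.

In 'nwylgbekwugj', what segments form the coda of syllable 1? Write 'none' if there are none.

The vowels are y, e, u — 3 nuclei, so 3 syllables.
σ1/σ2 boundary: /lgb/; trying suffixes from longest down, /b/ is the first permitted one, so coda /lg/ | onset /b/.
σ2/σ3 boundary: /kw/ — entire cluster is a permitted onset → onset /kw/, coda ∅.
Putting it together: nwylg.be.kwugj.
Syllable 1 is /nwylg/: onset /nw/, nucleus /y/, coda /lg/.

lg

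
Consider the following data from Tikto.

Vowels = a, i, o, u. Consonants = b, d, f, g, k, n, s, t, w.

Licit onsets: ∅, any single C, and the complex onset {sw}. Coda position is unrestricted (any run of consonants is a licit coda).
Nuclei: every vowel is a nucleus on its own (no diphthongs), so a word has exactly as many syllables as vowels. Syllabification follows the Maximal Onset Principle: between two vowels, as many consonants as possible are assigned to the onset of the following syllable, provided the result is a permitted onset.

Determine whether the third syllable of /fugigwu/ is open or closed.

open

Nuclei (vowels): u, i, u → 3 syllables.
/u…i/ gap (V1→V2): /g/ is a single consonant, so it becomes the next onset.
/i…u/ gap (V2→V3): /gw/ splits as /g/ + /w/ (/w/ is the longest suffix that is a licit onset).
Syllabification: fu.gig.wu.
Syllable 3 is /wu/; it ends in its nucleus with no coda, so it is open.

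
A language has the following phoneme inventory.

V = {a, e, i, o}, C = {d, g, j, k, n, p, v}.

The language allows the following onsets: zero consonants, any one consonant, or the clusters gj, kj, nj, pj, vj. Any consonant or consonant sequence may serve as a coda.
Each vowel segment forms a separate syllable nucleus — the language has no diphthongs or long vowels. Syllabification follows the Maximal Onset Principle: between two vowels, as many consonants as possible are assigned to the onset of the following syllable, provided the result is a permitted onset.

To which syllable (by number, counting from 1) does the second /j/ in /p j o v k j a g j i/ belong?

Vowels present: o, a, i; each is a nucleus, giving 3 syllables.
V1 /o/ – V2 /a/: cluster /vkj/ — the longest permitted-onset suffix is /kj/; onset = /kj/, preceding coda = /v/.
V2 /a/ – V3 /i/: /gj/ is a licit onset in full, so it all attaches to the next syllable.
Syllabification: pjov.kja.gji.
The second /j/ is in the onset of syllable 2 (/kja/).

2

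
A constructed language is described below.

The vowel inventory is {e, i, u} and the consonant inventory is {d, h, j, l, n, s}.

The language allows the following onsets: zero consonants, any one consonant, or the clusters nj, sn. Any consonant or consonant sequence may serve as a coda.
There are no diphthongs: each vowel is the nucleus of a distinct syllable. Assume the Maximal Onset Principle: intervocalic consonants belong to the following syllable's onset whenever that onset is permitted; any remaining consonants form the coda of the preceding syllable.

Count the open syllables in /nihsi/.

1

Nuclei (vowels): i, i → 2 syllables.
Between /i/ (V1) and /i/ (V2): cluster /hs/ — the longest permitted-onset suffix is /s/; onset = /s/, preceding coda = /h/.
Syllabification: nih.si.
Classifying each syllable: /nih/ (closed), /si/ (open).
Open syllables: 1.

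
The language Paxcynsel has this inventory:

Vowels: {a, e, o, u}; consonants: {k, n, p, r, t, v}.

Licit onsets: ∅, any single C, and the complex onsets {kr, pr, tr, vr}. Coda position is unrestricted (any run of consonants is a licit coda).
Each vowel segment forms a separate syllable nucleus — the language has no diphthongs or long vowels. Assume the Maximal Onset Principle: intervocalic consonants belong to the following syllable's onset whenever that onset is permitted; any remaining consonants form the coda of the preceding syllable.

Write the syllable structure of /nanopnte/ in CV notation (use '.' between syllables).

CV.CVCC.CV

Nuclei (vowels): a, o, e → 3 syllables.
/a…o/ gap (V1→V2): /n/ → onset of the next syllable (single consonants are always licit onsets).
/o…e/ gap (V2→V3): /pnt/ splits as /pn/ + /t/ (/t/ is the longest suffix that is a licit onset).
So the parse is na.nopn.te.
Mapping each syllable to C/V: /na/ → CV, /nopn/ → CVCC, /te/ → CV.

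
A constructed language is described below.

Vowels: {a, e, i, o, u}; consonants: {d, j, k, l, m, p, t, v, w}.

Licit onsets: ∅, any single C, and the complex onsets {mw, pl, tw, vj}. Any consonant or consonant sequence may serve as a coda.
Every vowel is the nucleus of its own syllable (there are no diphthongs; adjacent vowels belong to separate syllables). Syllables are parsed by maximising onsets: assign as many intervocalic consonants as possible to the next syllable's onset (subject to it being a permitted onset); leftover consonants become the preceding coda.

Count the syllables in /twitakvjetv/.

3

Vowels present: i, a, e; each is a nucleus, giving 3 syllables.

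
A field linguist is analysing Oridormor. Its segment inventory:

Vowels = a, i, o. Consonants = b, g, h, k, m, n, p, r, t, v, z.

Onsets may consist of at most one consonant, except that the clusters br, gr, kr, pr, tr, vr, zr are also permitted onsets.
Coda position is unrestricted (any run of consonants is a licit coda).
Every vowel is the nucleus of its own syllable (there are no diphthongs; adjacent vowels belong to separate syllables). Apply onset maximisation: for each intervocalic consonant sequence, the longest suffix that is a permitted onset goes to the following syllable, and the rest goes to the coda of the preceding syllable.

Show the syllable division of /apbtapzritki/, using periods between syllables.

Vowels present: a, a, i, i; each is a nucleus, giving 4 syllables.
Between /a/ (V1) and /a/ (V2): /pbt/ splits as /pb/ + /t/ (/t/ is the longest suffix that is a licit onset).
Between /a/ (V2) and /i/ (V3): /pzr/ — longest licit onset from the right is /zr/, leaving /p/ as coda.
Between /i/ (V3) and /i/ (V4): /tk/; trying suffixes from longest down, /k/ is the first permitted one, so coda /t/ | onset /k/.

apb.tap.zrit.ki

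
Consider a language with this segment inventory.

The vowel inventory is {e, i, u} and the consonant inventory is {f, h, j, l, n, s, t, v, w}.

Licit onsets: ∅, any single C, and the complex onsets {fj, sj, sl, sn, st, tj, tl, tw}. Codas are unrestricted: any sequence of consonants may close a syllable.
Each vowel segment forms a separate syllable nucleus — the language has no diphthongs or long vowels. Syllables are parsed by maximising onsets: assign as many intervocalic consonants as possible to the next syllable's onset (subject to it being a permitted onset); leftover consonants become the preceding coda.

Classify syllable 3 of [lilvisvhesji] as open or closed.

open

Nuclei (vowels): i, i, e, i → 4 syllables.
/i…i/ gap (V1→V2): /lv/ — longest licit onset from the right is /v/, leaving /l/ as coda.
/i…e/ gap (V2→V3): cluster /svh/ — the longest permitted-onset suffix is /h/; onset = /h/, preceding coda = /sv/.
/e…i/ gap (V3→V4): /sj/ — entire cluster is a permitted onset → onset /sj/, coda ∅.
Syllabification: lil.visv.he.sji.
Syllable 3 is /he/; it ends in its nucleus with no coda, so it is open.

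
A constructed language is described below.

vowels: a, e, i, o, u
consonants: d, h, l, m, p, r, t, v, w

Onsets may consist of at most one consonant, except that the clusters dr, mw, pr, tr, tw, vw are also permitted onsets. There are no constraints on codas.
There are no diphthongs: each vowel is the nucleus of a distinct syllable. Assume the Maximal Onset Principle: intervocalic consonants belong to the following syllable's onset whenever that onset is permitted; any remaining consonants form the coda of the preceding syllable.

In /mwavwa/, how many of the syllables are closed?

Vowels present: a, a; each is a nucleus, giving 2 syllables.
V1 /a/ – V2 /a/: /vw/ — entire cluster is a permitted onset → onset /vw/, coda ∅.
Putting it together: mwa.vwa.
Classifying each syllable: /mwa/ (open), /vwa/ (open).
Closed syllables: 0.

0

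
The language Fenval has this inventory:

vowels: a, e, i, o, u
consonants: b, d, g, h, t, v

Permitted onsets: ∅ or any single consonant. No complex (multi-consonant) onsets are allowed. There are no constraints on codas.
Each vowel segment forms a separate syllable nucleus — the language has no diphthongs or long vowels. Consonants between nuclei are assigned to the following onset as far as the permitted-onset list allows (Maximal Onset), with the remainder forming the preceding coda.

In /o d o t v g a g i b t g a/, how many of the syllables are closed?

2

The vowels are o, o, a, i, a — 5 nuclei, so 5 syllables.
σ1/σ2 boundary: /d/ → onset of the next syllable (single consonants are always licit onsets).
σ2/σ3 boundary: /tvg/ — longest licit onset from the right is /g/, leaving /tv/ as coda.
σ3/σ4 boundary: /g/ is a single consonant, so it becomes the next onset.
σ4/σ5 boundary: /btg/ splits as /bt/ + /g/ (/g/ is the longest suffix that is a licit onset).
Putting it together: o.dotv.ga.gibt.ga.
Classifying each syllable: /o/ (open), /dotv/ (closed), /ga/ (open), /gibt/ (closed), /ga/ (open).
Closed syllables: 2.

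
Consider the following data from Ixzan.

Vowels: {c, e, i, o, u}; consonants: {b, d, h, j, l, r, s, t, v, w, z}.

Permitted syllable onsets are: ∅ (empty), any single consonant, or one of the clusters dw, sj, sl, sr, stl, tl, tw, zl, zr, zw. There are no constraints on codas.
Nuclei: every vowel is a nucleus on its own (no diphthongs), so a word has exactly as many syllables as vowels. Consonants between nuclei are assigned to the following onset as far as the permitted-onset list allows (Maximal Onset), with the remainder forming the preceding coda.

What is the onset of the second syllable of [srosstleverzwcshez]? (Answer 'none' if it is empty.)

stl

The vowels are o, e, e, c, e — 5 nuclei, so 5 syllables.
σ1/σ2 boundary: /sstl/ splits as /s/ + /stl/ (/stl/ is the longest suffix that is a licit onset).
σ2/σ3 boundary: /v/ → onset of the next syllable (single consonants are always licit onsets).
σ3/σ4 boundary: /rzw/ — longest licit onset from the right is /zw/, leaving /r/ as coda.
σ4/σ5 boundary: /sh/ splits as /s/ + /h/ (/h/ is the longest suffix that is a licit onset).
Result: sros.stle.ver.zwcs.hez.
Syllable 2 is /stle/: onset /stl/, nucleus /e/, coda ∅.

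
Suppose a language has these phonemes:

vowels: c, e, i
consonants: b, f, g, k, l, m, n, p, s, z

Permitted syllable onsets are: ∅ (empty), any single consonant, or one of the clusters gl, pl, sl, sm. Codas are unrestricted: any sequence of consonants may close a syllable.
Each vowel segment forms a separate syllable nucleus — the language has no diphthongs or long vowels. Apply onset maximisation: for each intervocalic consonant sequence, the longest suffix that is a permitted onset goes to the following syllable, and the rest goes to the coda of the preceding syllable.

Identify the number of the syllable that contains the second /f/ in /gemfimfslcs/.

2

Vowels present: e, i, c; each is a nucleus, giving 3 syllables.
V1 /e/ – V2 /i/: /mf/; trying suffixes from longest down, /f/ is the first permitted one, so coda /m/ | onset /f/.
V2 /i/ – V3 /c/: cluster /mfsl/ — the longest permitted-onset suffix is /sl/; onset = /sl/, preceding coda = /mf/.
Putting it together: gem.fimf.slcs.
The second /f/ is in the coda of syllable 2 (/fimf/).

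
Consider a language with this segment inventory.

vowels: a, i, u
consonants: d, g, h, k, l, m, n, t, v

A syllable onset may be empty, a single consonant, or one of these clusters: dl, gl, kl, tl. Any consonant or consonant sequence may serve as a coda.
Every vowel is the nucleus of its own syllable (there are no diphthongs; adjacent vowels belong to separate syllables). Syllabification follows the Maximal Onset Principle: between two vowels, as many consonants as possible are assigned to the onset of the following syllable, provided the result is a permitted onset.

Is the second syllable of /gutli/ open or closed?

The vowels are u, i — 2 nuclei, so 2 syllables.
Between /u/ (V1) and /i/ (V2): cluster /tl/ — /tl/ is itself a permitted onset, so the whole cluster goes right; preceding coda = ∅.
Syllabification: gu.tli.
Syllable 2 is /tli/; it ends in its nucleus with no coda, so it is open.

open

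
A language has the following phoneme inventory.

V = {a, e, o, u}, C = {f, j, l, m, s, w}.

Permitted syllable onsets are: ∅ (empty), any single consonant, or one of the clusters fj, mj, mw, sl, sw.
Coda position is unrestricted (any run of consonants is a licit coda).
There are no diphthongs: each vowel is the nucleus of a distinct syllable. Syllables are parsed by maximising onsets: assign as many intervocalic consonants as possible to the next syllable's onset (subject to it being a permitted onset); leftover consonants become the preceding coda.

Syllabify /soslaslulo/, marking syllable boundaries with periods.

The vowels are o, a, u, o — 4 nuclei, so 4 syllables.
σ1/σ2 boundary: /sl/ — entire cluster is a permitted onset → onset /sl/, coda ∅.
σ2/σ3 boundary: cluster /sl/ — /sl/ is itself a permitted onset, so the whole cluster goes right; preceding coda = ∅.
σ3/σ4 boundary: /l/ is a single consonant, so it becomes the next onset.

so.sla.slu.lo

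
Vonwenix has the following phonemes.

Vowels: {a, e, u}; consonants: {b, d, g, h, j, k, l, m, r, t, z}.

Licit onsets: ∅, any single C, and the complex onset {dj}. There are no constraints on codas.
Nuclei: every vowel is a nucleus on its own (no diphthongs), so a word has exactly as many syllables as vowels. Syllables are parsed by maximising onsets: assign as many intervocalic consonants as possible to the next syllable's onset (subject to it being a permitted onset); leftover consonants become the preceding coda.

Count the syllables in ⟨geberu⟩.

3

Nuclei (vowels): e, e, u → 3 syllables.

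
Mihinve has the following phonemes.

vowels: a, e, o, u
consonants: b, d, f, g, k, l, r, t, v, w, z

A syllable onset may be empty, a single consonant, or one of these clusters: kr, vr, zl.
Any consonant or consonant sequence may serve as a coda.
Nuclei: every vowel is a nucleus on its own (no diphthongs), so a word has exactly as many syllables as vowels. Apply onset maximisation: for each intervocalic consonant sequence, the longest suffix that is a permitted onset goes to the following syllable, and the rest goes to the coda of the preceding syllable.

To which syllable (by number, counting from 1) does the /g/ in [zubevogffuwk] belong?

Nuclei (vowels): u, e, o, u → 4 syllables.
V1 /u/ – V2 /e/: /b/ is a single consonant, so it becomes the next onset.
V2 /e/ – V3 /o/: /v/ is a single consonant, so it becomes the next onset.
V3 /o/ – V4 /u/: /gff/; trying suffixes from longest down, /f/ is the first permitted one, so coda /gf/ | onset /f/.
So the parse is zu.be.vogf.fuwk.
The /g/ is in the coda of syllable 3 (/vogf/).

3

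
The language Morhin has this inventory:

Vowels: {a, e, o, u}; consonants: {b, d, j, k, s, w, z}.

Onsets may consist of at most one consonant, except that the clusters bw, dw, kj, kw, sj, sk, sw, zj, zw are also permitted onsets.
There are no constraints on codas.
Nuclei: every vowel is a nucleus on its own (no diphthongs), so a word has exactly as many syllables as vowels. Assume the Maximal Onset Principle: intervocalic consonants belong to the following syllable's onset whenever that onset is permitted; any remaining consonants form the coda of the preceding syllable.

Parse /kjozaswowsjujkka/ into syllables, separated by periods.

kjo.za.swow.sjujk.ka

The vowels are o, a, o, u, a — 5 nuclei, so 5 syllables.
σ1/σ2 boundary: just /z/ — single C goes to the following onset.
σ2/σ3 boundary: /sw/ — entire cluster is a permitted onset → onset /sw/, coda ∅.
σ3/σ4 boundary: cluster /wsj/ — the longest permitted-onset suffix is /sj/; onset = /sj/, preceding coda = /w/.
σ4/σ5 boundary: /jkk/ splits as /jk/ + /k/ (/k/ is the longest suffix that is a licit onset).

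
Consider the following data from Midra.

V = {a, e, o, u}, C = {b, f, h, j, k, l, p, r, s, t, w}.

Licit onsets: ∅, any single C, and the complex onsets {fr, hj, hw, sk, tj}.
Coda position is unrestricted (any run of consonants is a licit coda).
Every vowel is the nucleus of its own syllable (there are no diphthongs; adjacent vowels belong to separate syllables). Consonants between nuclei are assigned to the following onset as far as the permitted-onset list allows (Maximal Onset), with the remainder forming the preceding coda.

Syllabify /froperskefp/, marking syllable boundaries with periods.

Vowels present: o, e, e; each is a nucleus, giving 3 syllables.
Between /o/ (V1) and /e/ (V2): just /p/ — single C goes to the following onset.
Between /e/ (V2) and /e/ (V3): cluster /rsk/ — the longest permitted-onset suffix is /sk/; onset = /sk/, preceding coda = /r/.

fro.per.skefp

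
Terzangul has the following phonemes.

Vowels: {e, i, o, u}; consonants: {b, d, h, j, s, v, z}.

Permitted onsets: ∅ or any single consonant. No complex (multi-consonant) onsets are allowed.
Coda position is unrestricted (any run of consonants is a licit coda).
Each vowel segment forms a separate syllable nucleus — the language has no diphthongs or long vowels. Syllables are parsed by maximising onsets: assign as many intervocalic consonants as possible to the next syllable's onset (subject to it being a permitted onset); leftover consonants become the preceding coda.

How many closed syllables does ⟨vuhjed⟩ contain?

Nuclei (vowels): u, e → 2 syllables.
Between /u/ (V1) and /e/ (V2): cluster /hj/ — the longest permitted-onset suffix is /j/; onset = /j/, preceding coda = /h/.
So the parse is vuh.jed.
Classifying each syllable: /vuh/ (closed), /jed/ (closed).
Closed syllables: 2.

2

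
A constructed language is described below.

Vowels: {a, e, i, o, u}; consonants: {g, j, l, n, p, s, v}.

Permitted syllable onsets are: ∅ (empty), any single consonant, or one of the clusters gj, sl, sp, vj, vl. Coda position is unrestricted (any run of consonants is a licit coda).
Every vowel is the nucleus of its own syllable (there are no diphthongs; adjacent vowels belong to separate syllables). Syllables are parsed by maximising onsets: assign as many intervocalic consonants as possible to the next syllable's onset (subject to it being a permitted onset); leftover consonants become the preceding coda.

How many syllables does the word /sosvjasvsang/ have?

3

Vowels present: o, a, a; each is a nucleus, giving 3 syllables.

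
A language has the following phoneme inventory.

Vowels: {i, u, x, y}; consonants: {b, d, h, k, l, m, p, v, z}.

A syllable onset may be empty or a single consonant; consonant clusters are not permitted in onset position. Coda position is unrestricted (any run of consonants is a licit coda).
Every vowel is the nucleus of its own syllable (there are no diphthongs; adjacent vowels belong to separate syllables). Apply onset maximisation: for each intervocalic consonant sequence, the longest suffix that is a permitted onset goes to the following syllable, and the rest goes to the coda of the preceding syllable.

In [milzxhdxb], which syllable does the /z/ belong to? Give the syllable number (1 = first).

2

Vowels present: i, x, x; each is a nucleus, giving 3 syllables.
/i…x/ gap (V1→V2): /lz/ splits as /l/ + /z/ (/z/ is the longest suffix that is a licit onset).
/x…x/ gap (V2→V3): /hd/; trying suffixes from longest down, /d/ is the first permitted one, so coda /h/ | onset /d/.
Syllabification: mil.zxh.dxb.
The /z/ is in the onset of syllable 2 (/zxh/).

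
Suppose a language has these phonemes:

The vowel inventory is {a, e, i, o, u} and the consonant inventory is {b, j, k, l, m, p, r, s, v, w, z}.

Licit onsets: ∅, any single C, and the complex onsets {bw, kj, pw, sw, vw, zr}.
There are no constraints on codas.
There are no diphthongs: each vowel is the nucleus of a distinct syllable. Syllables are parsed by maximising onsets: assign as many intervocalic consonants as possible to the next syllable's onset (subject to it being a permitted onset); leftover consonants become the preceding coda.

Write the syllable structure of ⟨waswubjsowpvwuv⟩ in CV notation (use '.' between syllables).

CV.CCVCC.CVCC.CCVC

Nuclei (vowels): a, u, o, u → 4 syllables.
V1 /a/ – V2 /u/: /sw/ is a licit onset in full, so it all attaches to the next syllable.
V2 /u/ – V3 /o/: /bjs/; trying suffixes from longest down, /s/ is the first permitted one, so coda /bj/ | onset /s/.
V3 /o/ – V4 /u/: cluster /wpvw/ — the longest permitted-onset suffix is /vw/; onset = /vw/, preceding coda = /wp/.
Syllabification: wa.swubj.sowp.vwuv.
Mapping each syllable to C/V: /wa/ → CV, /swubj/ → CCVCC, /sowp/ → CVCC, /vwuv/ → CCVC.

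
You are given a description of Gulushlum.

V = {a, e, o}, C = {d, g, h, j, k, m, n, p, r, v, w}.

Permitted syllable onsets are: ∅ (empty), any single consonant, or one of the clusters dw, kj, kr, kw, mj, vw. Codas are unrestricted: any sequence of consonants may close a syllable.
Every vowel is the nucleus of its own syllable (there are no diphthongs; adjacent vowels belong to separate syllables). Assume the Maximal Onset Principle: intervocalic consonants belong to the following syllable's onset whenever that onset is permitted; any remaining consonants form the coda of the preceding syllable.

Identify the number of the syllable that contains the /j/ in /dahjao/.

2

The vowels are a, a, o — 3 nuclei, so 3 syllables.
/a…a/ gap (V1→V2): cluster /hj/ — the longest permitted-onset suffix is /j/; onset = /j/, preceding coda = /h/.
/a…o/ gap (V2→V3): nothing intervenes; syllable break is V.V.
Result: dah.ja.o.
The /j/ is in the onset of syllable 2 (/ja/).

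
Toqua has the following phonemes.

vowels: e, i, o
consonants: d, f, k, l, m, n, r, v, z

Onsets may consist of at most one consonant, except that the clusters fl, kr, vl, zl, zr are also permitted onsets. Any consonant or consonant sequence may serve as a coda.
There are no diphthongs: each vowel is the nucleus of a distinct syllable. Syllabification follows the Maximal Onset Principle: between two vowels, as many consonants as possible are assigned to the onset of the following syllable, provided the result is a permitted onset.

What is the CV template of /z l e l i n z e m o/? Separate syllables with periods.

Nuclei (vowels): e, i, e, o → 4 syllables.
/e…i/ gap (V1→V2): /l/ → onset of the next syllable (single consonants are always licit onsets).
/i…e/ gap (V2→V3): cluster /nz/ — the longest permitted-onset suffix is /z/; onset = /z/, preceding coda = /n/.
/e…o/ gap (V3→V4): just /m/ — single C goes to the following onset.
Result: zle.lin.ze.mo.
Mapping each syllable to C/V: /zle/ → CCV, /lin/ → CVC, /ze/ → CV, /mo/ → CV.

CCV.CVC.CV.CV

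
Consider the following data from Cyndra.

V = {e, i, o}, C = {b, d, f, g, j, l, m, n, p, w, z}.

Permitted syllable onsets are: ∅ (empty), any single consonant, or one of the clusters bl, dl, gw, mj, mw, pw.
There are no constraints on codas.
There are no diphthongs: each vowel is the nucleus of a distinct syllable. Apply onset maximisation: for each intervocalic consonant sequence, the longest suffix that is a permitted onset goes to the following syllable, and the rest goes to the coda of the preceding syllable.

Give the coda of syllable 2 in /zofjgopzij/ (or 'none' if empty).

The vowels are o, o, i — 3 nuclei, so 3 syllables.
σ1/σ2 boundary: cluster /fjg/ — the longest permitted-onset suffix is /g/; onset = /g/, preceding coda = /fj/.
σ2/σ3 boundary: /pz/ — longest licit onset from the right is /z/, leaving /p/ as coda.
Syllabification: zofj.gop.zij.
Syllable 2 is /gop/: onset /g/, nucleus /o/, coda /p/.

p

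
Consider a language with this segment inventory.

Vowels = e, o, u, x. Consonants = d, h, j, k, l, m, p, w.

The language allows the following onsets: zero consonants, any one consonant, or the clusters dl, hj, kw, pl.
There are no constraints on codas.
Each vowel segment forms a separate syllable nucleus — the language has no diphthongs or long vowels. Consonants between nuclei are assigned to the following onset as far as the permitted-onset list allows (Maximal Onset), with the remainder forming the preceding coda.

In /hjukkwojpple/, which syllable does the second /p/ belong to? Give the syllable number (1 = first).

3

Nuclei (vowels): u, o, e → 3 syllables.
/u…o/ gap (V1→V2): /kkw/; trying suffixes from longest down, /kw/ is the first permitted one, so coda /k/ | onset /kw/.
/o…e/ gap (V2→V3): cluster /jppl/ — the longest permitted-onset suffix is /pl/; onset = /pl/, preceding coda = /jp/.
Syllabification: hjuk.kwojp.ple.
The second /p/ is in the onset of syllable 3 (/ple/).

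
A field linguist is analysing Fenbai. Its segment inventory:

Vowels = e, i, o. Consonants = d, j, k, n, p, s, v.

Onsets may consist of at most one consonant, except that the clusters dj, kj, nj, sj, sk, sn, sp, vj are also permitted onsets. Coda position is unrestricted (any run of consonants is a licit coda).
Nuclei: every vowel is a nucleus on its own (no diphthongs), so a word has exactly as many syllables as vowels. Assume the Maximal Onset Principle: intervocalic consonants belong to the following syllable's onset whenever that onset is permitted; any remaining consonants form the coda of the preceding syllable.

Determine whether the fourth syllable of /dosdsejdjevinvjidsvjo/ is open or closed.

Vowels present: o, e, e, i, i, o; each is a nucleus, giving 6 syllables.
V1 /o/ – V2 /e/: /sds/; trying suffixes from longest down, /s/ is the first permitted one, so coda /sd/ | onset /s/.
V2 /e/ – V3 /e/: /jdj/; trying suffixes from longest down, /dj/ is the first permitted one, so coda /j/ | onset /dj/.
V3 /e/ – V4 /i/: /v/ → onset of the next syllable (single consonants are always licit onsets).
V4 /i/ – V5 /i/: cluster /nvj/ — the longest permitted-onset suffix is /vj/; onset = /vj/, preceding coda = /n/.
V5 /i/ – V6 /o/: cluster /dsvj/ — the longest permitted-onset suffix is /vj/; onset = /vj/, preceding coda = /ds/.
Putting it together: dosd.sej.dje.vin.vjids.vjo.
Syllable 4 is /vin/ with coda /n/, so it is closed.

closed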